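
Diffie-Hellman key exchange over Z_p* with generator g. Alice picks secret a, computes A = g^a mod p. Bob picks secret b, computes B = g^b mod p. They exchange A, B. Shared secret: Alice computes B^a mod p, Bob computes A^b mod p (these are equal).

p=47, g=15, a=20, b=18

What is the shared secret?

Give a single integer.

A = 15^20 mod 47  (bits of 20 = 10100)
  bit 0 = 1: r = r^2 * 15 mod 47 = 1^2 * 15 = 1*15 = 15
  bit 1 = 0: r = r^2 mod 47 = 15^2 = 37
  bit 2 = 1: r = r^2 * 15 mod 47 = 37^2 * 15 = 6*15 = 43
  bit 3 = 0: r = r^2 mod 47 = 43^2 = 16
  bit 4 = 0: r = r^2 mod 47 = 16^2 = 21
  -> A = 21
B = 15^18 mod 47  (bits of 18 = 10010)
  bit 0 = 1: r = r^2 * 15 mod 47 = 1^2 * 15 = 1*15 = 15
  bit 1 = 0: r = r^2 mod 47 = 15^2 = 37
  bit 2 = 0: r = r^2 mod 47 = 37^2 = 6
  bit 3 = 1: r = r^2 * 15 mod 47 = 6^2 * 15 = 36*15 = 23
  bit 4 = 0: r = r^2 mod 47 = 23^2 = 12
  -> B = 12
s = B^a = 12^20 mod 47  (bits of 20 = 10100)
  bit 0 = 1: r = r^2 * 12 mod 47 = 1^2 * 12 = 1*12 = 12
  bit 1 = 0: r = r^2 mod 47 = 12^2 = 3
  bit 2 = 1: r = r^2 * 12 mod 47 = 3^2 * 12 = 9*12 = 14
  bit 3 = 0: r = r^2 mod 47 = 14^2 = 8
  bit 4 = 0: r = r^2 mod 47 = 8^2 = 17
  -> s = B^a = 17

Answer: 17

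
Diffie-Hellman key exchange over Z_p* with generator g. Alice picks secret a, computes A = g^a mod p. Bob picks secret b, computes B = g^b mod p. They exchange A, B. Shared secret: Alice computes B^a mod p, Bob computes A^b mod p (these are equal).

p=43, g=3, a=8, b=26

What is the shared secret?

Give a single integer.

A = 3^8 mod 43  (bits of 8 = 1000)
  bit 0 = 1: r = r^2 * 3 mod 43 = 1^2 * 3 = 1*3 = 3
  bit 1 = 0: r = r^2 mod 43 = 3^2 = 9
  bit 2 = 0: r = r^2 mod 43 = 9^2 = 38
  bit 3 = 0: r = r^2 mod 43 = 38^2 = 25
  -> A = 25
B = 3^26 mod 43  (bits of 26 = 11010)
  bit 0 = 1: r = r^2 * 3 mod 43 = 1^2 * 3 = 1*3 = 3
  bit 1 = 1: r = r^2 * 3 mod 43 = 3^2 * 3 = 9*3 = 27
  bit 2 = 0: r = r^2 mod 43 = 27^2 = 41
  bit 3 = 1: r = r^2 * 3 mod 43 = 41^2 * 3 = 4*3 = 12
  bit 4 = 0: r = r^2 mod 43 = 12^2 = 15
  -> B = 15
s = B^a = 15^8 mod 43  (bits of 8 = 1000)
  bit 0 = 1: r = r^2 * 15 mod 43 = 1^2 * 15 = 1*15 = 15
  bit 1 = 0: r = r^2 mod 43 = 15^2 = 10
  bit 2 = 0: r = r^2 mod 43 = 10^2 = 14
  bit 3 = 0: r = r^2 mod 43 = 14^2 = 24
  -> s = B^a = 24

Answer: 24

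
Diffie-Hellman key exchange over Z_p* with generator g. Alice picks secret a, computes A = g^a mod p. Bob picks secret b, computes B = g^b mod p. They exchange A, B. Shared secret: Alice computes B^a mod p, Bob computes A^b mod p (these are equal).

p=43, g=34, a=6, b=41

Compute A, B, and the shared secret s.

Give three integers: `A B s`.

A = 34^6 mod 43  (bits of 6 = 110)
  bit 0 = 1: r = r^2 * 34 mod 43 = 1^2 * 34 = 1*34 = 34
  bit 1 = 1: r = r^2 * 34 mod 43 = 34^2 * 34 = 38*34 = 2
  bit 2 = 0: r = r^2 mod 43 = 2^2 = 4
  -> A = 4
B = 34^41 mod 43  (bits of 41 = 101001)
  bit 0 = 1: r = r^2 * 34 mod 43 = 1^2 * 34 = 1*34 = 34
  bit 1 = 0: r = r^2 mod 43 = 34^2 = 38
  bit 2 = 1: r = r^2 * 34 mod 43 = 38^2 * 34 = 25*34 = 33
  bit 3 = 0: r = r^2 mod 43 = 33^2 = 14
  bit 4 = 0: r = r^2 mod 43 = 14^2 = 24
  bit 5 = 1: r = r^2 * 34 mod 43 = 24^2 * 34 = 17*34 = 19
  -> B = 19
s = B^a = 19^6 mod 43  (bits of 6 = 110)
  bit 0 = 1: r = r^2 * 19 mod 43 = 1^2 * 19 = 1*19 = 19
  bit 1 = 1: r = r^2 * 19 mod 43 = 19^2 * 19 = 17*19 = 22
  bit 2 = 0: r = r^2 mod 43 = 22^2 = 11
  -> s = B^a = 11

Answer: 4 19 11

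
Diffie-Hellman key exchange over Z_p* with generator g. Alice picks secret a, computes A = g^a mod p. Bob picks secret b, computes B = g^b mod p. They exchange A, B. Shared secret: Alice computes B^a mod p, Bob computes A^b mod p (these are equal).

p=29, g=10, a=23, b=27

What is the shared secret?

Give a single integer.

A = 10^23 mod 29  (bits of 23 = 10111)
  bit 0 = 1: r = r^2 * 10 mod 29 = 1^2 * 10 = 1*10 = 10
  bit 1 = 0: r = r^2 mod 29 = 10^2 = 13
  bit 2 = 1: r = r^2 * 10 mod 29 = 13^2 * 10 = 24*10 = 8
  bit 3 = 1: r = r^2 * 10 mod 29 = 8^2 * 10 = 6*10 = 2
  bit 4 = 1: r = r^2 * 10 mod 29 = 2^2 * 10 = 4*10 = 11
  -> A = 11
B = 10^27 mod 29  (bits of 27 = 11011)
  bit 0 = 1: r = r^2 * 10 mod 29 = 1^2 * 10 = 1*10 = 10
  bit 1 = 1: r = r^2 * 10 mod 29 = 10^2 * 10 = 13*10 = 14
  bit 2 = 0: r = r^2 mod 29 = 14^2 = 22
  bit 3 = 1: r = r^2 * 10 mod 29 = 22^2 * 10 = 20*10 = 26
  bit 4 = 1: r = r^2 * 10 mod 29 = 26^2 * 10 = 9*10 = 3
  -> B = 3
s = B^a = 3^23 mod 29  (bits of 23 = 10111)
  bit 0 = 1: r = r^2 * 3 mod 29 = 1^2 * 3 = 1*3 = 3
  bit 1 = 0: r = r^2 mod 29 = 3^2 = 9
  bit 2 = 1: r = r^2 * 3 mod 29 = 9^2 * 3 = 23*3 = 11
  bit 3 = 1: r = r^2 * 3 mod 29 = 11^2 * 3 = 5*3 = 15
  bit 4 = 1: r = r^2 * 3 mod 29 = 15^2 * 3 = 22*3 = 8
  -> s = B^a = 8

Answer: 8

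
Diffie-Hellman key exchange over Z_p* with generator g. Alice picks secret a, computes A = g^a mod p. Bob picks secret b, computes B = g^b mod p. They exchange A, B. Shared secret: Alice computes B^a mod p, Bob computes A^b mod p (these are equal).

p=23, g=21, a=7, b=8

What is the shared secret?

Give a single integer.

A = 21^7 mod 23  (bits of 7 = 111)
  bit 0 = 1: r = r^2 * 21 mod 23 = 1^2 * 21 = 1*21 = 21
  bit 1 = 1: r = r^2 * 21 mod 23 = 21^2 * 21 = 4*21 = 15
  bit 2 = 1: r = r^2 * 21 mod 23 = 15^2 * 21 = 18*21 = 10
  -> A = 10
B = 21^8 mod 23  (bits of 8 = 1000)
  bit 0 = 1: r = r^2 * 21 mod 23 = 1^2 * 21 = 1*21 = 21
  bit 1 = 0: r = r^2 mod 23 = 21^2 = 4
  bit 2 = 0: r = r^2 mod 23 = 4^2 = 16
  bit 3 = 0: r = r^2 mod 23 = 16^2 = 3
  -> B = 3
s = B^a = 3^7 mod 23  (bits of 7 = 111)
  bit 0 = 1: r = r^2 * 3 mod 23 = 1^2 * 3 = 1*3 = 3
  bit 1 = 1: r = r^2 * 3 mod 23 = 3^2 * 3 = 9*3 = 4
  bit 2 = 1: r = r^2 * 3 mod 23 = 4^2 * 3 = 16*3 = 2
  -> s = B^a = 2

Answer: 2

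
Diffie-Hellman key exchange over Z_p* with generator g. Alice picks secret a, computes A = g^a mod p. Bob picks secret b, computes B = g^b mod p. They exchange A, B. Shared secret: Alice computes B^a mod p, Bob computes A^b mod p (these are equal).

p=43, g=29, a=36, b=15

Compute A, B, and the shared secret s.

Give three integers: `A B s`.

Answer: 41 2 41

Derivation:
A = 29^36 mod 43  (bits of 36 = 100100)
  bit 0 = 1: r = r^2 * 29 mod 43 = 1^2 * 29 = 1*29 = 29
  bit 1 = 0: r = r^2 mod 43 = 29^2 = 24
  bit 2 = 0: r = r^2 mod 43 = 24^2 = 17
  bit 3 = 1: r = r^2 * 29 mod 43 = 17^2 * 29 = 31*29 = 39
  bit 4 = 0: r = r^2 mod 43 = 39^2 = 16
  bit 5 = 0: r = r^2 mod 43 = 16^2 = 41
  -> A = 41
B = 29^15 mod 43  (bits of 15 = 1111)
  bit 0 = 1: r = r^2 * 29 mod 43 = 1^2 * 29 = 1*29 = 29
  bit 1 = 1: r = r^2 * 29 mod 43 = 29^2 * 29 = 24*29 = 8
  bit 2 = 1: r = r^2 * 29 mod 43 = 8^2 * 29 = 21*29 = 7
  bit 3 = 1: r = r^2 * 29 mod 43 = 7^2 * 29 = 6*29 = 2
  -> B = 2
s = B^a = 2^36 mod 43  (bits of 36 = 100100)
  bit 0 = 1: r = r^2 * 2 mod 43 = 1^2 * 2 = 1*2 = 2
  bit 1 = 0: r = r^2 mod 43 = 2^2 = 4
  bit 2 = 0: r = r^2 mod 43 = 4^2 = 16
  bit 3 = 1: r = r^2 * 2 mod 43 = 16^2 * 2 = 41*2 = 39
  bit 4 = 0: r = r^2 mod 43 = 39^2 = 16
  bit 5 = 0: r = r^2 mod 43 = 16^2 = 41
  -> s = B^a = 41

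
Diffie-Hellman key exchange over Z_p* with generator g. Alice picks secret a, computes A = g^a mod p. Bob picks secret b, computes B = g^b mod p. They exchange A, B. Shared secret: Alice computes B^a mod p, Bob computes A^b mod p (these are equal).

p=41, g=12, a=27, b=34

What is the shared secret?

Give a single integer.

Answer: 2

Derivation:
A = 12^27 mod 41  (bits of 27 = 11011)
  bit 0 = 1: r = r^2 * 12 mod 41 = 1^2 * 12 = 1*12 = 12
  bit 1 = 1: r = r^2 * 12 mod 41 = 12^2 * 12 = 21*12 = 6
  bit 2 = 0: r = r^2 mod 41 = 6^2 = 36
  bit 3 = 1: r = r^2 * 12 mod 41 = 36^2 * 12 = 25*12 = 13
  bit 4 = 1: r = r^2 * 12 mod 41 = 13^2 * 12 = 5*12 = 19
  -> A = 19
B = 12^34 mod 41  (bits of 34 = 100010)
  bit 0 = 1: r = r^2 * 12 mod 41 = 1^2 * 12 = 1*12 = 12
  bit 1 = 0: r = r^2 mod 41 = 12^2 = 21
  bit 2 = 0: r = r^2 mod 41 = 21^2 = 31
  bit 3 = 0: r = r^2 mod 41 = 31^2 = 18
  bit 4 = 1: r = r^2 * 12 mod 41 = 18^2 * 12 = 37*12 = 34
  bit 5 = 0: r = r^2 mod 41 = 34^2 = 8
  -> B = 8
s = B^a = 8^27 mod 41  (bits of 27 = 11011)
  bit 0 = 1: r = r^2 * 8 mod 41 = 1^2 * 8 = 1*8 = 8
  bit 1 = 1: r = r^2 * 8 mod 41 = 8^2 * 8 = 23*8 = 20
  bit 2 = 0: r = r^2 mod 41 = 20^2 = 31
  bit 3 = 1: r = r^2 * 8 mod 41 = 31^2 * 8 = 18*8 = 21
  bit 4 = 1: r = r^2 * 8 mod 41 = 21^2 * 8 = 31*8 = 2
  -> s = B^a = 2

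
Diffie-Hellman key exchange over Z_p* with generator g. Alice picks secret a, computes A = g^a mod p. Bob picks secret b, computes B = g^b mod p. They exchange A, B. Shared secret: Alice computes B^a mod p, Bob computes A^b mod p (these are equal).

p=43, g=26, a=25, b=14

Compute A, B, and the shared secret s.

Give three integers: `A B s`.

A = 26^25 mod 43  (bits of 25 = 11001)
  bit 0 = 1: r = r^2 * 26 mod 43 = 1^2 * 26 = 1*26 = 26
  bit 1 = 1: r = r^2 * 26 mod 43 = 26^2 * 26 = 31*26 = 32
  bit 2 = 0: r = r^2 mod 43 = 32^2 = 35
  bit 3 = 0: r = r^2 mod 43 = 35^2 = 21
  bit 4 = 1: r = r^2 * 26 mod 43 = 21^2 * 26 = 11*26 = 28
  -> A = 28
B = 26^14 mod 43  (bits of 14 = 1110)
  bit 0 = 1: r = r^2 * 26 mod 43 = 1^2 * 26 = 1*26 = 26
  bit 1 = 1: r = r^2 * 26 mod 43 = 26^2 * 26 = 31*26 = 32
  bit 2 = 1: r = r^2 * 26 mod 43 = 32^2 * 26 = 35*26 = 7
  bit 3 = 0: r = r^2 mod 43 = 7^2 = 6
  -> B = 6
s = B^a = 6^25 mod 43  (bits of 25 = 11001)
  bit 0 = 1: r = r^2 * 6 mod 43 = 1^2 * 6 = 1*6 = 6
  bit 1 = 1: r = r^2 * 6 mod 43 = 6^2 * 6 = 36*6 = 1
  bit 2 = 0: r = r^2 mod 43 = 1^2 = 1
  bit 3 = 0: r = r^2 mod 43 = 1^2 = 1
  bit 4 = 1: r = r^2 * 6 mod 43 = 1^2 * 6 = 1*6 = 6
  -> s = B^a = 6

Answer: 28 6 6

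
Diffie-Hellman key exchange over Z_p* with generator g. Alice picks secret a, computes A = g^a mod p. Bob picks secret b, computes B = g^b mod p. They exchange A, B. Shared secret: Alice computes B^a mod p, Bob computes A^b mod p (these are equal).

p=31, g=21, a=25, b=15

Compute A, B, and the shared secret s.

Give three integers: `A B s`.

Answer: 26 30 30

Derivation:
A = 21^25 mod 31  (bits of 25 = 11001)
  bit 0 = 1: r = r^2 * 21 mod 31 = 1^2 * 21 = 1*21 = 21
  bit 1 = 1: r = r^2 * 21 mod 31 = 21^2 * 21 = 7*21 = 23
  bit 2 = 0: r = r^2 mod 31 = 23^2 = 2
  bit 3 = 0: r = r^2 mod 31 = 2^2 = 4
  bit 4 = 1: r = r^2 * 21 mod 31 = 4^2 * 21 = 16*21 = 26
  -> A = 26
B = 21^15 mod 31  (bits of 15 = 1111)
  bit 0 = 1: r = r^2 * 21 mod 31 = 1^2 * 21 = 1*21 = 21
  bit 1 = 1: r = r^2 * 21 mod 31 = 21^2 * 21 = 7*21 = 23
  bit 2 = 1: r = r^2 * 21 mod 31 = 23^2 * 21 = 2*21 = 11
  bit 3 = 1: r = r^2 * 21 mod 31 = 11^2 * 21 = 28*21 = 30
  -> B = 30
s = B^a = 30^25 mod 31  (bits of 25 = 11001)
  bit 0 = 1: r = r^2 * 30 mod 31 = 1^2 * 30 = 1*30 = 30
  bit 1 = 1: r = r^2 * 30 mod 31 = 30^2 * 30 = 1*30 = 30
  bit 2 = 0: r = r^2 mod 31 = 30^2 = 1
  bit 3 = 0: r = r^2 mod 31 = 1^2 = 1
  bit 4 = 1: r = r^2 * 30 mod 31 = 1^2 * 30 = 1*30 = 30
  -> s = B^a = 30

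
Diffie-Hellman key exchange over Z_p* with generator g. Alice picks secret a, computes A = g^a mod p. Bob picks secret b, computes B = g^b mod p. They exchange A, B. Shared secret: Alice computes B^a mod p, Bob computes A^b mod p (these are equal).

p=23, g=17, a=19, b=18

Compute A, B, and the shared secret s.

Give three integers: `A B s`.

A = 17^19 mod 23  (bits of 19 = 10011)
  bit 0 = 1: r = r^2 * 17 mod 23 = 1^2 * 17 = 1*17 = 17
  bit 1 = 0: r = r^2 mod 23 = 17^2 = 13
  bit 2 = 0: r = r^2 mod 23 = 13^2 = 8
  bit 3 = 1: r = r^2 * 17 mod 23 = 8^2 * 17 = 18*17 = 7
  bit 4 = 1: r = r^2 * 17 mod 23 = 7^2 * 17 = 3*17 = 5
  -> A = 5
B = 17^18 mod 23  (bits of 18 = 10010)
  bit 0 = 1: r = r^2 * 17 mod 23 = 1^2 * 17 = 1*17 = 17
  bit 1 = 0: r = r^2 mod 23 = 17^2 = 13
  bit 2 = 0: r = r^2 mod 23 = 13^2 = 8
  bit 3 = 1: r = r^2 * 17 mod 23 = 8^2 * 17 = 18*17 = 7
  bit 4 = 0: r = r^2 mod 23 = 7^2 = 3
  -> B = 3
s = B^a = 3^19 mod 23  (bits of 19 = 10011)
  bit 0 = 1: r = r^2 * 3 mod 23 = 1^2 * 3 = 1*3 = 3
  bit 1 = 0: r = r^2 mod 23 = 3^2 = 9
  bit 2 = 0: r = r^2 mod 23 = 9^2 = 12
  bit 3 = 1: r = r^2 * 3 mod 23 = 12^2 * 3 = 6*3 = 18
  bit 4 = 1: r = r^2 * 3 mod 23 = 18^2 * 3 = 2*3 = 6
  -> s = B^a = 6

Answer: 5 3 6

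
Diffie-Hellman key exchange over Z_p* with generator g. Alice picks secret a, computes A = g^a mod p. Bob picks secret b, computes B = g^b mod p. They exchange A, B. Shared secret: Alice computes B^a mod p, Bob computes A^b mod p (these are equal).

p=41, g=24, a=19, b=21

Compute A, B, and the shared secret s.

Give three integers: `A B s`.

Answer: 29 17 12

Derivation:
A = 24^19 mod 41  (bits of 19 = 10011)
  bit 0 = 1: r = r^2 * 24 mod 41 = 1^2 * 24 = 1*24 = 24
  bit 1 = 0: r = r^2 mod 41 = 24^2 = 2
  bit 2 = 0: r = r^2 mod 41 = 2^2 = 4
  bit 3 = 1: r = r^2 * 24 mod 41 = 4^2 * 24 = 16*24 = 15
  bit 4 = 1: r = r^2 * 24 mod 41 = 15^2 * 24 = 20*24 = 29
  -> A = 29
B = 24^21 mod 41  (bits of 21 = 10101)
  bit 0 = 1: r = r^2 * 24 mod 41 = 1^2 * 24 = 1*24 = 24
  bit 1 = 0: r = r^2 mod 41 = 24^2 = 2
  bit 2 = 1: r = r^2 * 24 mod 41 = 2^2 * 24 = 4*24 = 14
  bit 3 = 0: r = r^2 mod 41 = 14^2 = 32
  bit 4 = 1: r = r^2 * 24 mod 41 = 32^2 * 24 = 40*24 = 17
  -> B = 17
s = B^a = 17^19 mod 41  (bits of 19 = 10011)
  bit 0 = 1: r = r^2 * 17 mod 41 = 1^2 * 17 = 1*17 = 17
  bit 1 = 0: r = r^2 mod 41 = 17^2 = 2
  bit 2 = 0: r = r^2 mod 41 = 2^2 = 4
  bit 3 = 1: r = r^2 * 17 mod 41 = 4^2 * 17 = 16*17 = 26
  bit 4 = 1: r = r^2 * 17 mod 41 = 26^2 * 17 = 20*17 = 12
  -> s = B^a = 12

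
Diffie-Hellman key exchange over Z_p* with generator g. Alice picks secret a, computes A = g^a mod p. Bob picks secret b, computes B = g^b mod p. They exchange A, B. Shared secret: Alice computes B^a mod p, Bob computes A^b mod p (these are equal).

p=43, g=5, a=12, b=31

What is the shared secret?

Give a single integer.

A = 5^12 mod 43  (bits of 12 = 1100)
  bit 0 = 1: r = r^2 * 5 mod 43 = 1^2 * 5 = 1*5 = 5
  bit 1 = 1: r = r^2 * 5 mod 43 = 5^2 * 5 = 25*5 = 39
  bit 2 = 0: r = r^2 mod 43 = 39^2 = 16
  bit 3 = 0: r = r^2 mod 43 = 16^2 = 41
  -> A = 41
B = 5^31 mod 43  (bits of 31 = 11111)
  bit 0 = 1: r = r^2 * 5 mod 43 = 1^2 * 5 = 1*5 = 5
  bit 1 = 1: r = r^2 * 5 mod 43 = 5^2 * 5 = 25*5 = 39
  bit 2 = 1: r = r^2 * 5 mod 43 = 39^2 * 5 = 16*5 = 37
  bit 3 = 1: r = r^2 * 5 mod 43 = 37^2 * 5 = 36*5 = 8
  bit 4 = 1: r = r^2 * 5 mod 43 = 8^2 * 5 = 21*5 = 19
  -> B = 19
s = B^a = 19^12 mod 43  (bits of 12 = 1100)
  bit 0 = 1: r = r^2 * 19 mod 43 = 1^2 * 19 = 1*19 = 19
  bit 1 = 1: r = r^2 * 19 mod 43 = 19^2 * 19 = 17*19 = 22
  bit 2 = 0: r = r^2 mod 43 = 22^2 = 11
  bit 3 = 0: r = r^2 mod 43 = 11^2 = 35
  -> s = B^a = 35

Answer: 35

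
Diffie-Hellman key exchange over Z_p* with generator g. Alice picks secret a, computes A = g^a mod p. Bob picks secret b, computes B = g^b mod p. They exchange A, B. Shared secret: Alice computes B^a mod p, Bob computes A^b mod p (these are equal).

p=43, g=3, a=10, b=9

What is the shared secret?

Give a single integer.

Answer: 41

Derivation:
A = 3^10 mod 43  (bits of 10 = 1010)
  bit 0 = 1: r = r^2 * 3 mod 43 = 1^2 * 3 = 1*3 = 3
  bit 1 = 0: r = r^2 mod 43 = 3^2 = 9
  bit 2 = 1: r = r^2 * 3 mod 43 = 9^2 * 3 = 38*3 = 28
  bit 3 = 0: r = r^2 mod 43 = 28^2 = 10
  -> A = 10
B = 3^9 mod 43  (bits of 9 = 1001)
  bit 0 = 1: r = r^2 * 3 mod 43 = 1^2 * 3 = 1*3 = 3
  bit 1 = 0: r = r^2 mod 43 = 3^2 = 9
  bit 2 = 0: r = r^2 mod 43 = 9^2 = 38
  bit 3 = 1: r = r^2 * 3 mod 43 = 38^2 * 3 = 25*3 = 32
  -> B = 32
s = B^a = 32^10 mod 43  (bits of 10 = 1010)
  bit 0 = 1: r = r^2 * 32 mod 43 = 1^2 * 32 = 1*32 = 32
  bit 1 = 0: r = r^2 mod 43 = 32^2 = 35
  bit 2 = 1: r = r^2 * 32 mod 43 = 35^2 * 32 = 21*32 = 27
  bit 3 = 0: r = r^2 mod 43 = 27^2 = 41
  -> s = B^a = 41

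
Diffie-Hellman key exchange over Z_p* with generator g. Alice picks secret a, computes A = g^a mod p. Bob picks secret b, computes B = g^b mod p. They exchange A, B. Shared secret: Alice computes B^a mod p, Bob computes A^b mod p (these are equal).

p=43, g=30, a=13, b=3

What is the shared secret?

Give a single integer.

A = 30^13 mod 43  (bits of 13 = 1101)
  bit 0 = 1: r = r^2 * 30 mod 43 = 1^2 * 30 = 1*30 = 30
  bit 1 = 1: r = r^2 * 30 mod 43 = 30^2 * 30 = 40*30 = 39
  bit 2 = 0: r = r^2 mod 43 = 39^2 = 16
  bit 3 = 1: r = r^2 * 30 mod 43 = 16^2 * 30 = 41*30 = 26
  -> A = 26
B = 30^3 mod 43  (bits of 3 = 11)
  bit 0 = 1: r = r^2 * 30 mod 43 = 1^2 * 30 = 1*30 = 30
  bit 1 = 1: r = r^2 * 30 mod 43 = 30^2 * 30 = 40*30 = 39
  -> B = 39
s = B^a = 39^13 mod 43  (bits of 13 = 1101)
  bit 0 = 1: r = r^2 * 39 mod 43 = 1^2 * 39 = 1*39 = 39
  bit 1 = 1: r = r^2 * 39 mod 43 = 39^2 * 39 = 16*39 = 22
  bit 2 = 0: r = r^2 mod 43 = 22^2 = 11
  bit 3 = 1: r = r^2 * 39 mod 43 = 11^2 * 39 = 35*39 = 32
  -> s = B^a = 32

Answer: 32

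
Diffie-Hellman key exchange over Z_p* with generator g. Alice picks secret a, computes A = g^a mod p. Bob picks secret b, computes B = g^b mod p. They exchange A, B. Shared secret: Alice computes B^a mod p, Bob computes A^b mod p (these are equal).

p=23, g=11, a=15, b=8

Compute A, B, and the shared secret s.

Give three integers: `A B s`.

Answer: 10 8 2

Derivation:
A = 11^15 mod 23  (bits of 15 = 1111)
  bit 0 = 1: r = r^2 * 11 mod 23 = 1^2 * 11 = 1*11 = 11
  bit 1 = 1: r = r^2 * 11 mod 23 = 11^2 * 11 = 6*11 = 20
  bit 2 = 1: r = r^2 * 11 mod 23 = 20^2 * 11 = 9*11 = 7
  bit 3 = 1: r = r^2 * 11 mod 23 = 7^2 * 11 = 3*11 = 10
  -> A = 10
B = 11^8 mod 23  (bits of 8 = 1000)
  bit 0 = 1: r = r^2 * 11 mod 23 = 1^2 * 11 = 1*11 = 11
  bit 1 = 0: r = r^2 mod 23 = 11^2 = 6
  bit 2 = 0: r = r^2 mod 23 = 6^2 = 13
  bit 3 = 0: r = r^2 mod 23 = 13^2 = 8
  -> B = 8
s = B^a = 8^15 mod 23  (bits of 15 = 1111)
  bit 0 = 1: r = r^2 * 8 mod 23 = 1^2 * 8 = 1*8 = 8
  bit 1 = 1: r = r^2 * 8 mod 23 = 8^2 * 8 = 18*8 = 6
  bit 2 = 1: r = r^2 * 8 mod 23 = 6^2 * 8 = 13*8 = 12
  bit 3 = 1: r = r^2 * 8 mod 23 = 12^2 * 8 = 6*8 = 2
  -> s = B^a = 2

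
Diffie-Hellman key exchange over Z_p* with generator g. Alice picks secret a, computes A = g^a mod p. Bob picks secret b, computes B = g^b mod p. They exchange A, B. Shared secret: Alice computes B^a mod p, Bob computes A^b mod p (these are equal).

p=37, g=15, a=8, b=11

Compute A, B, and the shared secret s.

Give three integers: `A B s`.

A = 15^8 mod 37  (bits of 8 = 1000)
  bit 0 = 1: r = r^2 * 15 mod 37 = 1^2 * 15 = 1*15 = 15
  bit 1 = 0: r = r^2 mod 37 = 15^2 = 3
  bit 2 = 0: r = r^2 mod 37 = 3^2 = 9
  bit 3 = 0: r = r^2 mod 37 = 9^2 = 7
  -> A = 7
B = 15^11 mod 37  (bits of 11 = 1011)
  bit 0 = 1: r = r^2 * 15 mod 37 = 1^2 * 15 = 1*15 = 15
  bit 1 = 0: r = r^2 mod 37 = 15^2 = 3
  bit 2 = 1: r = r^2 * 15 mod 37 = 3^2 * 15 = 9*15 = 24
  bit 3 = 1: r = r^2 * 15 mod 37 = 24^2 * 15 = 21*15 = 19
  -> B = 19
s = B^a = 19^8 mod 37  (bits of 8 = 1000)
  bit 0 = 1: r = r^2 * 19 mod 37 = 1^2 * 19 = 1*19 = 19
  bit 1 = 0: r = r^2 mod 37 = 19^2 = 28
  bit 2 = 0: r = r^2 mod 37 = 28^2 = 7
  bit 3 = 0: r = r^2 mod 37 = 7^2 = 12
  -> s = B^a = 12

Answer: 7 19 12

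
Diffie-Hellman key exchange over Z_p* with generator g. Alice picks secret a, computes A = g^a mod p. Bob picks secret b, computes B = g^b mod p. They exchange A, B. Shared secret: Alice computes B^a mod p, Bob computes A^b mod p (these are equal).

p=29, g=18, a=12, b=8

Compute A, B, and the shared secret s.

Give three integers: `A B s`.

Answer: 23 16 23

Derivation:
A = 18^12 mod 29  (bits of 12 = 1100)
  bit 0 = 1: r = r^2 * 18 mod 29 = 1^2 * 18 = 1*18 = 18
  bit 1 = 1: r = r^2 * 18 mod 29 = 18^2 * 18 = 5*18 = 3
  bit 2 = 0: r = r^2 mod 29 = 3^2 = 9
  bit 3 = 0: r = r^2 mod 29 = 9^2 = 23
  -> A = 23
B = 18^8 mod 29  (bits of 8 = 1000)
  bit 0 = 1: r = r^2 * 18 mod 29 = 1^2 * 18 = 1*18 = 18
  bit 1 = 0: r = r^2 mod 29 = 18^2 = 5
  bit 2 = 0: r = r^2 mod 29 = 5^2 = 25
  bit 3 = 0: r = r^2 mod 29 = 25^2 = 16
  -> B = 16
s = B^a = 16^12 mod 29  (bits of 12 = 1100)
  bit 0 = 1: r = r^2 * 16 mod 29 = 1^2 * 16 = 1*16 = 16
  bit 1 = 1: r = r^2 * 16 mod 29 = 16^2 * 16 = 24*16 = 7
  bit 2 = 0: r = r^2 mod 29 = 7^2 = 20
  bit 3 = 0: r = r^2 mod 29 = 20^2 = 23
  -> s = B^a = 23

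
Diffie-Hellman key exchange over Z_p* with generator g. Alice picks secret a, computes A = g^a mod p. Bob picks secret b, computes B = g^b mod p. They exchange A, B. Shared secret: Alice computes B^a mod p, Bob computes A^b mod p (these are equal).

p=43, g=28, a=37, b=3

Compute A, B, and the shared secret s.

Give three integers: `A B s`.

A = 28^37 mod 43  (bits of 37 = 100101)
  bit 0 = 1: r = r^2 * 28 mod 43 = 1^2 * 28 = 1*28 = 28
  bit 1 = 0: r = r^2 mod 43 = 28^2 = 10
  bit 2 = 0: r = r^2 mod 43 = 10^2 = 14
  bit 3 = 1: r = r^2 * 28 mod 43 = 14^2 * 28 = 24*28 = 27
  bit 4 = 0: r = r^2 mod 43 = 27^2 = 41
  bit 5 = 1: r = r^2 * 28 mod 43 = 41^2 * 28 = 4*28 = 26
  -> A = 26
B = 28^3 mod 43  (bits of 3 = 11)
  bit 0 = 1: r = r^2 * 28 mod 43 = 1^2 * 28 = 1*28 = 28
  bit 1 = 1: r = r^2 * 28 mod 43 = 28^2 * 28 = 10*28 = 22
  -> B = 22
s = B^a = 22^37 mod 43  (bits of 37 = 100101)
  bit 0 = 1: r = r^2 * 22 mod 43 = 1^2 * 22 = 1*22 = 22
  bit 1 = 0: r = r^2 mod 43 = 22^2 = 11
  bit 2 = 0: r = r^2 mod 43 = 11^2 = 35
  bit 3 = 1: r = r^2 * 22 mod 43 = 35^2 * 22 = 21*22 = 32
  bit 4 = 0: r = r^2 mod 43 = 32^2 = 35
  bit 5 = 1: r = r^2 * 22 mod 43 = 35^2 * 22 = 21*22 = 32
  -> s = B^a = 32

Answer: 26 22 32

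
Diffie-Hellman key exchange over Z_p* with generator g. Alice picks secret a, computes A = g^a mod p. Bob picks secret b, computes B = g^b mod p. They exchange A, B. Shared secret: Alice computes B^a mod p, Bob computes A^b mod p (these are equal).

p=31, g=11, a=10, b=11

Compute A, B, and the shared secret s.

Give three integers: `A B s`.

A = 11^10 mod 31  (bits of 10 = 1010)
  bit 0 = 1: r = r^2 * 11 mod 31 = 1^2 * 11 = 1*11 = 11
  bit 1 = 0: r = r^2 mod 31 = 11^2 = 28
  bit 2 = 1: r = r^2 * 11 mod 31 = 28^2 * 11 = 9*11 = 6
  bit 3 = 0: r = r^2 mod 31 = 6^2 = 5
  -> A = 5
B = 11^11 mod 31  (bits of 11 = 1011)
  bit 0 = 1: r = r^2 * 11 mod 31 = 1^2 * 11 = 1*11 = 11
  bit 1 = 0: r = r^2 mod 31 = 11^2 = 28
  bit 2 = 1: r = r^2 * 11 mod 31 = 28^2 * 11 = 9*11 = 6
  bit 3 = 1: r = r^2 * 11 mod 31 = 6^2 * 11 = 5*11 = 24
  -> B = 24
s = B^a = 24^10 mod 31  (bits of 10 = 1010)
  bit 0 = 1: r = r^2 * 24 mod 31 = 1^2 * 24 = 1*24 = 24
  bit 1 = 0: r = r^2 mod 31 = 24^2 = 18
  bit 2 = 1: r = r^2 * 24 mod 31 = 18^2 * 24 = 14*24 = 26
  bit 3 = 0: r = r^2 mod 31 = 26^2 = 25
  -> s = B^a = 25

Answer: 5 24 25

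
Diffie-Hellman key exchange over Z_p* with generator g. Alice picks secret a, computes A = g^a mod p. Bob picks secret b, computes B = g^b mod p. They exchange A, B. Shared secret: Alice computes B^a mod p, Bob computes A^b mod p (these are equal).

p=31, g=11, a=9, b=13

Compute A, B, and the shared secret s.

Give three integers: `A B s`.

Answer: 23 21 15

Derivation:
A = 11^9 mod 31  (bits of 9 = 1001)
  bit 0 = 1: r = r^2 * 11 mod 31 = 1^2 * 11 = 1*11 = 11
  bit 1 = 0: r = r^2 mod 31 = 11^2 = 28
  bit 2 = 0: r = r^2 mod 31 = 28^2 = 9
  bit 3 = 1: r = r^2 * 11 mod 31 = 9^2 * 11 = 19*11 = 23
  -> A = 23
B = 11^13 mod 31  (bits of 13 = 1101)
  bit 0 = 1: r = r^2 * 11 mod 31 = 1^2 * 11 = 1*11 = 11
  bit 1 = 1: r = r^2 * 11 mod 31 = 11^2 * 11 = 28*11 = 29
  bit 2 = 0: r = r^2 mod 31 = 29^2 = 4
  bit 3 = 1: r = r^2 * 11 mod 31 = 4^2 * 11 = 16*11 = 21
  -> B = 21
s = B^a = 21^9 mod 31  (bits of 9 = 1001)
  bit 0 = 1: r = r^2 * 21 mod 31 = 1^2 * 21 = 1*21 = 21
  bit 1 = 0: r = r^2 mod 31 = 21^2 = 7
  bit 2 = 0: r = r^2 mod 31 = 7^2 = 18
  bit 3 = 1: r = r^2 * 21 mod 31 = 18^2 * 21 = 14*21 = 15
  -> s = B^a = 15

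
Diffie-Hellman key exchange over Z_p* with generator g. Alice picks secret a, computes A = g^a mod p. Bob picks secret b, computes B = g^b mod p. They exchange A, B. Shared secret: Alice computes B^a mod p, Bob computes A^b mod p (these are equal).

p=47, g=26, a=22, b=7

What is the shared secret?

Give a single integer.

Answer: 14

Derivation:
A = 26^22 mod 47  (bits of 22 = 10110)
  bit 0 = 1: r = r^2 * 26 mod 47 = 1^2 * 26 = 1*26 = 26
  bit 1 = 0: r = r^2 mod 47 = 26^2 = 18
  bit 2 = 1: r = r^2 * 26 mod 47 = 18^2 * 26 = 42*26 = 11
  bit 3 = 1: r = r^2 * 26 mod 47 = 11^2 * 26 = 27*26 = 44
  bit 4 = 0: r = r^2 mod 47 = 44^2 = 9
  -> A = 9
B = 26^7 mod 47  (bits of 7 = 111)
  bit 0 = 1: r = r^2 * 26 mod 47 = 1^2 * 26 = 1*26 = 26
  bit 1 = 1: r = r^2 * 26 mod 47 = 26^2 * 26 = 18*26 = 45
  bit 2 = 1: r = r^2 * 26 mod 47 = 45^2 * 26 = 4*26 = 10
  -> B = 10
s = B^a = 10^22 mod 47  (bits of 22 = 10110)
  bit 0 = 1: r = r^2 * 10 mod 47 = 1^2 * 10 = 1*10 = 10
  bit 1 = 0: r = r^2 mod 47 = 10^2 = 6
  bit 2 = 1: r = r^2 * 10 mod 47 = 6^2 * 10 = 36*10 = 31
  bit 3 = 1: r = r^2 * 10 mod 47 = 31^2 * 10 = 21*10 = 22
  bit 4 = 0: r = r^2 mod 47 = 22^2 = 14
  -> s = B^a = 14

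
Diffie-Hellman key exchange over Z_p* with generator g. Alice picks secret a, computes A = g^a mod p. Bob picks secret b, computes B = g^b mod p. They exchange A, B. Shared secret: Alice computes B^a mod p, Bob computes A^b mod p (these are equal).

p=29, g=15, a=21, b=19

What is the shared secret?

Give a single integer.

Answer: 17

Derivation:
A = 15^21 mod 29  (bits of 21 = 10101)
  bit 0 = 1: r = r^2 * 15 mod 29 = 1^2 * 15 = 1*15 = 15
  bit 1 = 0: r = r^2 mod 29 = 15^2 = 22
  bit 2 = 1: r = r^2 * 15 mod 29 = 22^2 * 15 = 20*15 = 10
  bit 3 = 0: r = r^2 mod 29 = 10^2 = 13
  bit 4 = 1: r = r^2 * 15 mod 29 = 13^2 * 15 = 24*15 = 12
  -> A = 12
B = 15^19 mod 29  (bits of 19 = 10011)
  bit 0 = 1: r = r^2 * 15 mod 29 = 1^2 * 15 = 1*15 = 15
  bit 1 = 0: r = r^2 mod 29 = 15^2 = 22
  bit 2 = 0: r = r^2 mod 29 = 22^2 = 20
  bit 3 = 1: r = r^2 * 15 mod 29 = 20^2 * 15 = 23*15 = 26
  bit 4 = 1: r = r^2 * 15 mod 29 = 26^2 * 15 = 9*15 = 19
  -> B = 19
s = B^a = 19^21 mod 29  (bits of 21 = 10101)
  bit 0 = 1: r = r^2 * 19 mod 29 = 1^2 * 19 = 1*19 = 19
  bit 1 = 0: r = r^2 mod 29 = 19^2 = 13
  bit 2 = 1: r = r^2 * 19 mod 29 = 13^2 * 19 = 24*19 = 21
  bit 3 = 0: r = r^2 mod 29 = 21^2 = 6
  bit 4 = 1: r = r^2 * 19 mod 29 = 6^2 * 19 = 7*19 = 17
  -> s = B^a = 17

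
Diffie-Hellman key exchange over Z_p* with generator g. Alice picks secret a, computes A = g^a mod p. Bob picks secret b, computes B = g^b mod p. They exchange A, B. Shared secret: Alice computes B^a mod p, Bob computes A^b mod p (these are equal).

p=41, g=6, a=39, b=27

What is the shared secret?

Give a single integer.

Answer: 24

Derivation:
A = 6^39 mod 41  (bits of 39 = 100111)
  bit 0 = 1: r = r^2 * 6 mod 41 = 1^2 * 6 = 1*6 = 6
  bit 1 = 0: r = r^2 mod 41 = 6^2 = 36
  bit 2 = 0: r = r^2 mod 41 = 36^2 = 25
  bit 3 = 1: r = r^2 * 6 mod 41 = 25^2 * 6 = 10*6 = 19
  bit 4 = 1: r = r^2 * 6 mod 41 = 19^2 * 6 = 33*6 = 34
  bit 5 = 1: r = r^2 * 6 mod 41 = 34^2 * 6 = 8*6 = 7
  -> A = 7
B = 6^27 mod 41  (bits of 27 = 11011)
  bit 0 = 1: r = r^2 * 6 mod 41 = 1^2 * 6 = 1*6 = 6
  bit 1 = 1: r = r^2 * 6 mod 41 = 6^2 * 6 = 36*6 = 11
  bit 2 = 0: r = r^2 mod 41 = 11^2 = 39
  bit 3 = 1: r = r^2 * 6 mod 41 = 39^2 * 6 = 4*6 = 24
  bit 4 = 1: r = r^2 * 6 mod 41 = 24^2 * 6 = 2*6 = 12
  -> B = 12
s = B^a = 12^39 mod 41  (bits of 39 = 100111)
  bit 0 = 1: r = r^2 * 12 mod 41 = 1^2 * 12 = 1*12 = 12
  bit 1 = 0: r = r^2 mod 41 = 12^2 = 21
  bit 2 = 0: r = r^2 mod 41 = 21^2 = 31
  bit 3 = 1: r = r^2 * 12 mod 41 = 31^2 * 12 = 18*12 = 11
  bit 4 = 1: r = r^2 * 12 mod 41 = 11^2 * 12 = 39*12 = 17
  bit 5 = 1: r = r^2 * 12 mod 41 = 17^2 * 12 = 2*12 = 24
  -> s = B^a = 24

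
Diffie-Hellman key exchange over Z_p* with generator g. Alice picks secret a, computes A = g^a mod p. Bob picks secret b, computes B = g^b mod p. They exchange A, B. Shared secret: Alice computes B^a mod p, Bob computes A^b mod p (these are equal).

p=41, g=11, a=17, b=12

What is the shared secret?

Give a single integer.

A = 11^17 mod 41  (bits of 17 = 10001)
  bit 0 = 1: r = r^2 * 11 mod 41 = 1^2 * 11 = 1*11 = 11
  bit 1 = 0: r = r^2 mod 41 = 11^2 = 39
  bit 2 = 0: r = r^2 mod 41 = 39^2 = 4
  bit 3 = 0: r = r^2 mod 41 = 4^2 = 16
  bit 4 = 1: r = r^2 * 11 mod 41 = 16^2 * 11 = 10*11 = 28
  -> A = 28
B = 11^12 mod 41  (bits of 12 = 1100)
  bit 0 = 1: r = r^2 * 11 mod 41 = 1^2 * 11 = 1*11 = 11
  bit 1 = 1: r = r^2 * 11 mod 41 = 11^2 * 11 = 39*11 = 19
  bit 2 = 0: r = r^2 mod 41 = 19^2 = 33
  bit 3 = 0: r = r^2 mod 41 = 33^2 = 23
  -> B = 23
s = B^a = 23^17 mod 41  (bits of 17 = 10001)
  bit 0 = 1: r = r^2 * 23 mod 41 = 1^2 * 23 = 1*23 = 23
  bit 1 = 0: r = r^2 mod 41 = 23^2 = 37
  bit 2 = 0: r = r^2 mod 41 = 37^2 = 16
  bit 3 = 0: r = r^2 mod 41 = 16^2 = 10
  bit 4 = 1: r = r^2 * 23 mod 41 = 10^2 * 23 = 18*23 = 4
  -> s = B^a = 4

Answer: 4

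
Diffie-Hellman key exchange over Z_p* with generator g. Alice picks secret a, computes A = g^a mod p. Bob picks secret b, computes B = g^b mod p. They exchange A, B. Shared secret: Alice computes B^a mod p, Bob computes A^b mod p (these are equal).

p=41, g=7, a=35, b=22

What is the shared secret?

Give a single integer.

Answer: 9

Derivation:
A = 7^35 mod 41  (bits of 35 = 100011)
  bit 0 = 1: r = r^2 * 7 mod 41 = 1^2 * 7 = 1*7 = 7
  bit 1 = 0: r = r^2 mod 41 = 7^2 = 8
  bit 2 = 0: r = r^2 mod 41 = 8^2 = 23
  bit 3 = 0: r = r^2 mod 41 = 23^2 = 37
  bit 4 = 1: r = r^2 * 7 mod 41 = 37^2 * 7 = 16*7 = 30
  bit 5 = 1: r = r^2 * 7 mod 41 = 30^2 * 7 = 39*7 = 27
  -> A = 27
B = 7^22 mod 41  (bits of 22 = 10110)
  bit 0 = 1: r = r^2 * 7 mod 41 = 1^2 * 7 = 1*7 = 7
  bit 1 = 0: r = r^2 mod 41 = 7^2 = 8
  bit 2 = 1: r = r^2 * 7 mod 41 = 8^2 * 7 = 23*7 = 38
  bit 3 = 1: r = r^2 * 7 mod 41 = 38^2 * 7 = 9*7 = 22
  bit 4 = 0: r = r^2 mod 41 = 22^2 = 33
  -> B = 33
s = B^a = 33^35 mod 41  (bits of 35 = 100011)
  bit 0 = 1: r = r^2 * 33 mod 41 = 1^2 * 33 = 1*33 = 33
  bit 1 = 0: r = r^2 mod 41 = 33^2 = 23
  bit 2 = 0: r = r^2 mod 41 = 23^2 = 37
  bit 3 = 0: r = r^2 mod 41 = 37^2 = 16
  bit 4 = 1: r = r^2 * 33 mod 41 = 16^2 * 33 = 10*33 = 2
  bit 5 = 1: r = r^2 * 33 mod 41 = 2^2 * 33 = 4*33 = 9
  -> s = B^a = 9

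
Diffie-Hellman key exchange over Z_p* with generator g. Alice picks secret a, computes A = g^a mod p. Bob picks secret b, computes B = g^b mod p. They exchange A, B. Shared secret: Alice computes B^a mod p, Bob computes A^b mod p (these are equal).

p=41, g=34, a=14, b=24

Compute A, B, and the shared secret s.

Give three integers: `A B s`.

A = 34^14 mod 41  (bits of 14 = 1110)
  bit 0 = 1: r = r^2 * 34 mod 41 = 1^2 * 34 = 1*34 = 34
  bit 1 = 1: r = r^2 * 34 mod 41 = 34^2 * 34 = 8*34 = 26
  bit 2 = 1: r = r^2 * 34 mod 41 = 26^2 * 34 = 20*34 = 24
  bit 3 = 0: r = r^2 mod 41 = 24^2 = 2
  -> A = 2
B = 34^24 mod 41  (bits of 24 = 11000)
  bit 0 = 1: r = r^2 * 34 mod 41 = 1^2 * 34 = 1*34 = 34
  bit 1 = 1: r = r^2 * 34 mod 41 = 34^2 * 34 = 8*34 = 26
  bit 2 = 0: r = r^2 mod 41 = 26^2 = 20
  bit 3 = 0: r = r^2 mod 41 = 20^2 = 31
  bit 4 = 0: r = r^2 mod 41 = 31^2 = 18
  -> B = 18
s = B^a = 18^14 mod 41  (bits of 14 = 1110)
  bit 0 = 1: r = r^2 * 18 mod 41 = 1^2 * 18 = 1*18 = 18
  bit 1 = 1: r = r^2 * 18 mod 41 = 18^2 * 18 = 37*18 = 10
  bit 2 = 1: r = r^2 * 18 mod 41 = 10^2 * 18 = 18*18 = 37
  bit 3 = 0: r = r^2 mod 41 = 37^2 = 16
  -> s = B^a = 16

Answer: 2 18 16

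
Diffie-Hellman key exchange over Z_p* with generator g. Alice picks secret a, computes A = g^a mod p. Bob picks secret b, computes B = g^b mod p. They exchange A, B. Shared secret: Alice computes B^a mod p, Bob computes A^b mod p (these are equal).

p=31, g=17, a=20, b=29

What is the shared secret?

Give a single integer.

Answer: 25

Derivation:
A = 17^20 mod 31  (bits of 20 = 10100)
  bit 0 = 1: r = r^2 * 17 mod 31 = 1^2 * 17 = 1*17 = 17
  bit 1 = 0: r = r^2 mod 31 = 17^2 = 10
  bit 2 = 1: r = r^2 * 17 mod 31 = 10^2 * 17 = 7*17 = 26
  bit 3 = 0: r = r^2 mod 31 = 26^2 = 25
  bit 4 = 0: r = r^2 mod 31 = 25^2 = 5
  -> A = 5
B = 17^29 mod 31  (bits of 29 = 11101)
  bit 0 = 1: r = r^2 * 17 mod 31 = 1^2 * 17 = 1*17 = 17
  bit 1 = 1: r = r^2 * 17 mod 31 = 17^2 * 17 = 10*17 = 15
  bit 2 = 1: r = r^2 * 17 mod 31 = 15^2 * 17 = 8*17 = 12
  bit 3 = 0: r = r^2 mod 31 = 12^2 = 20
  bit 4 = 1: r = r^2 * 17 mod 31 = 20^2 * 17 = 28*17 = 11
  -> B = 11
s = B^a = 11^20 mod 31  (bits of 20 = 10100)
  bit 0 = 1: r = r^2 * 11 mod 31 = 1^2 * 11 = 1*11 = 11
  bit 1 = 0: r = r^2 mod 31 = 11^2 = 28
  bit 2 = 1: r = r^2 * 11 mod 31 = 28^2 * 11 = 9*11 = 6
  bit 3 = 0: r = r^2 mod 31 = 6^2 = 5
  bit 4 = 0: r = r^2 mod 31 = 5^2 = 25
  -> s = B^a = 25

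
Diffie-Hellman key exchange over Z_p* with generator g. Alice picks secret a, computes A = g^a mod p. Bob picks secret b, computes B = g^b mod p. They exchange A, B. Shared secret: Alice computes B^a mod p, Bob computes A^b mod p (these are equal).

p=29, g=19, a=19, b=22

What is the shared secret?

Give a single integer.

Answer: 9

Derivation:
A = 19^19 mod 29  (bits of 19 = 10011)
  bit 0 = 1: r = r^2 * 19 mod 29 = 1^2 * 19 = 1*19 = 19
  bit 1 = 0: r = r^2 mod 29 = 19^2 = 13
  bit 2 = 0: r = r^2 mod 29 = 13^2 = 24
  bit 3 = 1: r = r^2 * 19 mod 29 = 24^2 * 19 = 25*19 = 11
  bit 4 = 1: r = r^2 * 19 mod 29 = 11^2 * 19 = 5*19 = 8
  -> A = 8
B = 19^22 mod 29  (bits of 22 = 10110)
  bit 0 = 1: r = r^2 * 19 mod 29 = 1^2 * 19 = 1*19 = 19
  bit 1 = 0: r = r^2 mod 29 = 19^2 = 13
  bit 2 = 1: r = r^2 * 19 mod 29 = 13^2 * 19 = 24*19 = 21
  bit 3 = 1: r = r^2 * 19 mod 29 = 21^2 * 19 = 6*19 = 27
  bit 4 = 0: r = r^2 mod 29 = 27^2 = 4
  -> B = 4
s = B^a = 4^19 mod 29  (bits of 19 = 10011)
  bit 0 = 1: r = r^2 * 4 mod 29 = 1^2 * 4 = 1*4 = 4
  bit 1 = 0: r = r^2 mod 29 = 4^2 = 16
  bit 2 = 0: r = r^2 mod 29 = 16^2 = 24
  bit 3 = 1: r = r^2 * 4 mod 29 = 24^2 * 4 = 25*4 = 13
  bit 4 = 1: r = r^2 * 4 mod 29 = 13^2 * 4 = 24*4 = 9
  -> s = B^a = 9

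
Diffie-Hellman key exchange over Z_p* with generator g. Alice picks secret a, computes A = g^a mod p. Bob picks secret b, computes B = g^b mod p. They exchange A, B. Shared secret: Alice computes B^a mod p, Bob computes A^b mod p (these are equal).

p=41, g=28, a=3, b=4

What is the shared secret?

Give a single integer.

A = 28^3 mod 41  (bits of 3 = 11)
  bit 0 = 1: r = r^2 * 28 mod 41 = 1^2 * 28 = 1*28 = 28
  bit 1 = 1: r = r^2 * 28 mod 41 = 28^2 * 28 = 5*28 = 17
  -> A = 17
B = 28^4 mod 41  (bits of 4 = 100)
  bit 0 = 1: r = r^2 * 28 mod 41 = 1^2 * 28 = 1*28 = 28
  bit 1 = 0: r = r^2 mod 41 = 28^2 = 5
  bit 2 = 0: r = r^2 mod 41 = 5^2 = 25
  -> B = 25
s = B^a = 25^3 mod 41  (bits of 3 = 11)
  bit 0 = 1: r = r^2 * 25 mod 41 = 1^2 * 25 = 1*25 = 25
  bit 1 = 1: r = r^2 * 25 mod 41 = 25^2 * 25 = 10*25 = 4
  -> s = B^a = 4

Answer: 4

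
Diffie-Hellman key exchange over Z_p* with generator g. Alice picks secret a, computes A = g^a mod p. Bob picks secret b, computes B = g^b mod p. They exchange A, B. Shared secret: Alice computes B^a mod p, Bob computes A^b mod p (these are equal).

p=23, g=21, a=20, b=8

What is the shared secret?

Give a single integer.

A = 21^20 mod 23  (bits of 20 = 10100)
  bit 0 = 1: r = r^2 * 21 mod 23 = 1^2 * 21 = 1*21 = 21
  bit 1 = 0: r = r^2 mod 23 = 21^2 = 4
  bit 2 = 1: r = r^2 * 21 mod 23 = 4^2 * 21 = 16*21 = 14
  bit 3 = 0: r = r^2 mod 23 = 14^2 = 12
  bit 4 = 0: r = r^2 mod 23 = 12^2 = 6
  -> A = 6
B = 21^8 mod 23  (bits of 8 = 1000)
  bit 0 = 1: r = r^2 * 21 mod 23 = 1^2 * 21 = 1*21 = 21
  bit 1 = 0: r = r^2 mod 23 = 21^2 = 4
  bit 2 = 0: r = r^2 mod 23 = 4^2 = 16
  bit 3 = 0: r = r^2 mod 23 = 16^2 = 3
  -> B = 3
s = B^a = 3^20 mod 23  (bits of 20 = 10100)
  bit 0 = 1: r = r^2 * 3 mod 23 = 1^2 * 3 = 1*3 = 3
  bit 1 = 0: r = r^2 mod 23 = 3^2 = 9
  bit 2 = 1: r = r^2 * 3 mod 23 = 9^2 * 3 = 12*3 = 13
  bit 3 = 0: r = r^2 mod 23 = 13^2 = 8
  bit 4 = 0: r = r^2 mod 23 = 8^2 = 18
  -> s = B^a = 18

Answer: 18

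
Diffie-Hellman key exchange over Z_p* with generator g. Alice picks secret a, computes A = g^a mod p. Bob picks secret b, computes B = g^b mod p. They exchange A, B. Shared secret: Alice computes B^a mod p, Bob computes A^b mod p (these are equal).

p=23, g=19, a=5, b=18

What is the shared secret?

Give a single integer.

Answer: 16

Derivation:
A = 19^5 mod 23  (bits of 5 = 101)
  bit 0 = 1: r = r^2 * 19 mod 23 = 1^2 * 19 = 1*19 = 19
  bit 1 = 0: r = r^2 mod 23 = 19^2 = 16
  bit 2 = 1: r = r^2 * 19 mod 23 = 16^2 * 19 = 3*19 = 11
  -> A = 11
B = 19^18 mod 23  (bits of 18 = 10010)
  bit 0 = 1: r = r^2 * 19 mod 23 = 1^2 * 19 = 1*19 = 19
  bit 1 = 0: r = r^2 mod 23 = 19^2 = 16
  bit 2 = 0: r = r^2 mod 23 = 16^2 = 3
  bit 3 = 1: r = r^2 * 19 mod 23 = 3^2 * 19 = 9*19 = 10
  bit 4 = 0: r = r^2 mod 23 = 10^2 = 8
  -> B = 8
s = B^a = 8^5 mod 23  (bits of 5 = 101)
  bit 0 = 1: r = r^2 * 8 mod 23 = 1^2 * 8 = 1*8 = 8
  bit 1 = 0: r = r^2 mod 23 = 8^2 = 18
  bit 2 = 1: r = r^2 * 8 mod 23 = 18^2 * 8 = 2*8 = 16
  -> s = B^a = 16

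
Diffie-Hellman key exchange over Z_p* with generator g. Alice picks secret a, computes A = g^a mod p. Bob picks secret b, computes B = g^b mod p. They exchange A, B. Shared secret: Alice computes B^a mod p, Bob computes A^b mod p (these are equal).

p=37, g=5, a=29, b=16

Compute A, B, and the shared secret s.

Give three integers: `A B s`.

Answer: 35 34 9

Derivation:
A = 5^29 mod 37  (bits of 29 = 11101)
  bit 0 = 1: r = r^2 * 5 mod 37 = 1^2 * 5 = 1*5 = 5
  bit 1 = 1: r = r^2 * 5 mod 37 = 5^2 * 5 = 25*5 = 14
  bit 2 = 1: r = r^2 * 5 mod 37 = 14^2 * 5 = 11*5 = 18
  bit 3 = 0: r = r^2 mod 37 = 18^2 = 28
  bit 4 = 1: r = r^2 * 5 mod 37 = 28^2 * 5 = 7*5 = 35
  -> A = 35
B = 5^16 mod 37  (bits of 16 = 10000)
  bit 0 = 1: r = r^2 * 5 mod 37 = 1^2 * 5 = 1*5 = 5
  bit 1 = 0: r = r^2 mod 37 = 5^2 = 25
  bit 2 = 0: r = r^2 mod 37 = 25^2 = 33
  bit 3 = 0: r = r^2 mod 37 = 33^2 = 16
  bit 4 = 0: r = r^2 mod 37 = 16^2 = 34
  -> B = 34
s = B^a = 34^29 mod 37  (bits of 29 = 11101)
  bit 0 = 1: r = r^2 * 34 mod 37 = 1^2 * 34 = 1*34 = 34
  bit 1 = 1: r = r^2 * 34 mod 37 = 34^2 * 34 = 9*34 = 10
  bit 2 = 1: r = r^2 * 34 mod 37 = 10^2 * 34 = 26*34 = 33
  bit 3 = 0: r = r^2 mod 37 = 33^2 = 16
  bit 4 = 1: r = r^2 * 34 mod 37 = 16^2 * 34 = 34*34 = 9
  -> s = B^a = 9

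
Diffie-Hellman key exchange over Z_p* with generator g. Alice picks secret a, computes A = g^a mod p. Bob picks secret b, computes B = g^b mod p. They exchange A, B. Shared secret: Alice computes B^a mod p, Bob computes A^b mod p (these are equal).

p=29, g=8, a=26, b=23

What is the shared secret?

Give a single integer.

A = 8^26 mod 29  (bits of 26 = 11010)
  bit 0 = 1: r = r^2 * 8 mod 29 = 1^2 * 8 = 1*8 = 8
  bit 1 = 1: r = r^2 * 8 mod 29 = 8^2 * 8 = 6*8 = 19
  bit 2 = 0: r = r^2 mod 29 = 19^2 = 13
  bit 3 = 1: r = r^2 * 8 mod 29 = 13^2 * 8 = 24*8 = 18
  bit 4 = 0: r = r^2 mod 29 = 18^2 = 5
  -> A = 5
B = 8^23 mod 29  (bits of 23 = 10111)
  bit 0 = 1: r = r^2 * 8 mod 29 = 1^2 * 8 = 1*8 = 8
  bit 1 = 0: r = r^2 mod 29 = 8^2 = 6
  bit 2 = 1: r = r^2 * 8 mod 29 = 6^2 * 8 = 7*8 = 27
  bit 3 = 1: r = r^2 * 8 mod 29 = 27^2 * 8 = 4*8 = 3
  bit 4 = 1: r = r^2 * 8 mod 29 = 3^2 * 8 = 9*8 = 14
  -> B = 14
s = B^a = 14^26 mod 29  (bits of 26 = 11010)
  bit 0 = 1: r = r^2 * 14 mod 29 = 1^2 * 14 = 1*14 = 14
  bit 1 = 1: r = r^2 * 14 mod 29 = 14^2 * 14 = 22*14 = 18
  bit 2 = 0: r = r^2 mod 29 = 18^2 = 5
  bit 3 = 1: r = r^2 * 14 mod 29 = 5^2 * 14 = 25*14 = 2
  bit 4 = 0: r = r^2 mod 29 = 2^2 = 4
  -> s = B^a = 4

Answer: 4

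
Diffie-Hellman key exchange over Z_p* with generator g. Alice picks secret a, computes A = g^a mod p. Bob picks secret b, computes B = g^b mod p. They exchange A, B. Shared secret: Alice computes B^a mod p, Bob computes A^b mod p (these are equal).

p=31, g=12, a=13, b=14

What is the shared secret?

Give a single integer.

Answer: 20

Derivation:
A = 12^13 mod 31  (bits of 13 = 1101)
  bit 0 = 1: r = r^2 * 12 mod 31 = 1^2 * 12 = 1*12 = 12
  bit 1 = 1: r = r^2 * 12 mod 31 = 12^2 * 12 = 20*12 = 23
  bit 2 = 0: r = r^2 mod 31 = 23^2 = 2
  bit 3 = 1: r = r^2 * 12 mod 31 = 2^2 * 12 = 4*12 = 17
  -> A = 17
B = 12^14 mod 31  (bits of 14 = 1110)
  bit 0 = 1: r = r^2 * 12 mod 31 = 1^2 * 12 = 1*12 = 12
  bit 1 = 1: r = r^2 * 12 mod 31 = 12^2 * 12 = 20*12 = 23
  bit 2 = 1: r = r^2 * 12 mod 31 = 23^2 * 12 = 2*12 = 24
  bit 3 = 0: r = r^2 mod 31 = 24^2 = 18
  -> B = 18
s = B^a = 18^13 mod 31  (bits of 13 = 1101)
  bit 0 = 1: r = r^2 * 18 mod 31 = 1^2 * 18 = 1*18 = 18
  bit 1 = 1: r = r^2 * 18 mod 31 = 18^2 * 18 = 14*18 = 4
  bit 2 = 0: r = r^2 mod 31 = 4^2 = 16
  bit 3 = 1: r = r^2 * 18 mod 31 = 16^2 * 18 = 8*18 = 20
  -> s = B^a = 20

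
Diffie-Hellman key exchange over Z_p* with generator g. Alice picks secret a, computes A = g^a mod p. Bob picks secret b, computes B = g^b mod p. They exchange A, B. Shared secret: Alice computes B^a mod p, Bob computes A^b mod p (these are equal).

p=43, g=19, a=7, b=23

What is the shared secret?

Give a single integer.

Answer: 7

Derivation:
A = 19^7 mod 43  (bits of 7 = 111)
  bit 0 = 1: r = r^2 * 19 mod 43 = 1^2 * 19 = 1*19 = 19
  bit 1 = 1: r = r^2 * 19 mod 43 = 19^2 * 19 = 17*19 = 22
  bit 2 = 1: r = r^2 * 19 mod 43 = 22^2 * 19 = 11*19 = 37
  -> A = 37
B = 19^23 mod 43  (bits of 23 = 10111)
  bit 0 = 1: r = r^2 * 19 mod 43 = 1^2 * 19 = 1*19 = 19
  bit 1 = 0: r = r^2 mod 43 = 19^2 = 17
  bit 2 = 1: r = r^2 * 19 mod 43 = 17^2 * 19 = 31*19 = 30
  bit 3 = 1: r = r^2 * 19 mod 43 = 30^2 * 19 = 40*19 = 29
  bit 4 = 1: r = r^2 * 19 mod 43 = 29^2 * 19 = 24*19 = 26
  -> B = 26
s = B^a = 26^7 mod 43  (bits of 7 = 111)
  bit 0 = 1: r = r^2 * 26 mod 43 = 1^2 * 26 = 1*26 = 26
  bit 1 = 1: r = r^2 * 26 mod 43 = 26^2 * 26 = 31*26 = 32
  bit 2 = 1: r = r^2 * 26 mod 43 = 32^2 * 26 = 35*26 = 7
  -> s = B^a = 7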